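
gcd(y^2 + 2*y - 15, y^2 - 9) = y - 3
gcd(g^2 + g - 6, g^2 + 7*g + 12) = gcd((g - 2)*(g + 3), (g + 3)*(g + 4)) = g + 3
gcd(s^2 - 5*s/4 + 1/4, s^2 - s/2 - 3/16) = 1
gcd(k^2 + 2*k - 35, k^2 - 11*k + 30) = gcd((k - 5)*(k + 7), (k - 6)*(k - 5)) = k - 5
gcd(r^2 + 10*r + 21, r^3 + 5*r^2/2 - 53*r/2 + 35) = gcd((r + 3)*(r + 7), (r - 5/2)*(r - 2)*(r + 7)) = r + 7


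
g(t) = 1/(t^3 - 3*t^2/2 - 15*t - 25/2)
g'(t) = (-3*t^2 + 3*t + 15)/(t^3 - 3*t^2/2 - 15*t - 25/2)^2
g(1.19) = -0.03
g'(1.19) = 0.02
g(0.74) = -0.04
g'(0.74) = 0.03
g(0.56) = -0.05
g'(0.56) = 0.04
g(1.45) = -0.03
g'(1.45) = 0.01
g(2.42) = -0.02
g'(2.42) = 0.00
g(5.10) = 0.22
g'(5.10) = -2.22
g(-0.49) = -0.18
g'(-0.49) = 0.40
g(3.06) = -0.02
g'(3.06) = -0.00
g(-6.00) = -0.00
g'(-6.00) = 0.00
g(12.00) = 0.00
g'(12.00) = 0.00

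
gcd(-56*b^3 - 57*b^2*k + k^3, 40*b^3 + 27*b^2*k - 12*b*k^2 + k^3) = 8*b^2 + 7*b*k - k^2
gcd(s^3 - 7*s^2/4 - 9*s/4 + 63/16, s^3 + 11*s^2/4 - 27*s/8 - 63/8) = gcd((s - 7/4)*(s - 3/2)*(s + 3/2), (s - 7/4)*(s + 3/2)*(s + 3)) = s^2 - s/4 - 21/8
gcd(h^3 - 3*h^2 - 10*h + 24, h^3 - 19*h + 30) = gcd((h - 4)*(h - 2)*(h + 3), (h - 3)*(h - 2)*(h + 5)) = h - 2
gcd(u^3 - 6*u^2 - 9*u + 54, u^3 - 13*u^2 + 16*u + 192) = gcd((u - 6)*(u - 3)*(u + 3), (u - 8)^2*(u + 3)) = u + 3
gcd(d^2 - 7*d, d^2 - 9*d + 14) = d - 7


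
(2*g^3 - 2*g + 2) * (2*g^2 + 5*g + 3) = 4*g^5 + 10*g^4 + 2*g^3 - 6*g^2 + 4*g + 6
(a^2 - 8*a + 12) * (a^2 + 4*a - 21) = a^4 - 4*a^3 - 41*a^2 + 216*a - 252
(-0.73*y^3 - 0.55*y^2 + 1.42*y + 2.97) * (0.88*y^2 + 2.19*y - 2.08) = -0.6424*y^5 - 2.0827*y^4 + 1.5635*y^3 + 6.8674*y^2 + 3.5507*y - 6.1776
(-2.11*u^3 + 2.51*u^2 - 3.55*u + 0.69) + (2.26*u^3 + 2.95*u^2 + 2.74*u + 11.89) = 0.15*u^3 + 5.46*u^2 - 0.81*u + 12.58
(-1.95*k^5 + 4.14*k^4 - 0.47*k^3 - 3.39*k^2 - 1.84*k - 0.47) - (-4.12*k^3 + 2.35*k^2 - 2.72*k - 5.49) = -1.95*k^5 + 4.14*k^4 + 3.65*k^3 - 5.74*k^2 + 0.88*k + 5.02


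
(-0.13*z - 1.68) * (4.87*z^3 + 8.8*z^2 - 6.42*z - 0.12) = -0.6331*z^4 - 9.3256*z^3 - 13.9494*z^2 + 10.8012*z + 0.2016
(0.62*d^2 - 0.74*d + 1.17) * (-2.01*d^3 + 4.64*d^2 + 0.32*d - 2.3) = -1.2462*d^5 + 4.3642*d^4 - 5.5869*d^3 + 3.766*d^2 + 2.0764*d - 2.691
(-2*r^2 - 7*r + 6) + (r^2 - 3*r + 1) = -r^2 - 10*r + 7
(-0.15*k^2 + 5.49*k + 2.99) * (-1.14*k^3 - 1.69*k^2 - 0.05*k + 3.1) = 0.171*k^5 - 6.0051*k^4 - 12.6792*k^3 - 5.7926*k^2 + 16.8695*k + 9.269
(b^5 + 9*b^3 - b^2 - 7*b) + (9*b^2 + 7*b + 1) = b^5 + 9*b^3 + 8*b^2 + 1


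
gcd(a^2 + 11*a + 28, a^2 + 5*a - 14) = a + 7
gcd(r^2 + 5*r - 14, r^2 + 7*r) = r + 7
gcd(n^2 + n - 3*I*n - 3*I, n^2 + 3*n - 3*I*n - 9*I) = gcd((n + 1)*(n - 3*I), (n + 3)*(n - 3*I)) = n - 3*I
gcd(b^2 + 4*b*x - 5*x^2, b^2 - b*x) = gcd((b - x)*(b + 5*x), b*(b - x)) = -b + x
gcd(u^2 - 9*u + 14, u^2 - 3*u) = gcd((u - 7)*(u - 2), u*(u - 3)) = 1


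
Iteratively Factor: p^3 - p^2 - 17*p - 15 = (p - 5)*(p^2 + 4*p + 3) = (p - 5)*(p + 3)*(p + 1)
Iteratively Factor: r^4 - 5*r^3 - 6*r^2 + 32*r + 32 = (r - 4)*(r^3 - r^2 - 10*r - 8) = (r - 4)^2*(r^2 + 3*r + 2) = (r - 4)^2*(r + 1)*(r + 2)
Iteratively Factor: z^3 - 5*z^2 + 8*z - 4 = (z - 2)*(z^2 - 3*z + 2) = (z - 2)^2*(z - 1)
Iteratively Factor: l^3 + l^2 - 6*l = (l + 3)*(l^2 - 2*l) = (l - 2)*(l + 3)*(l)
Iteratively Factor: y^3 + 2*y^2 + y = (y + 1)*(y^2 + y) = y*(y + 1)*(y + 1)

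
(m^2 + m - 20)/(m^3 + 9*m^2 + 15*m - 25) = (m - 4)/(m^2 + 4*m - 5)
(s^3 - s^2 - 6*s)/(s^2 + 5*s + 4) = s*(s^2 - s - 6)/(s^2 + 5*s + 4)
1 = 1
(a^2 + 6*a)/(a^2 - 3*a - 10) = a*(a + 6)/(a^2 - 3*a - 10)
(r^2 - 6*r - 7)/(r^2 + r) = (r - 7)/r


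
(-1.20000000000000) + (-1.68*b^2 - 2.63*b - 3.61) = -1.68*b^2 - 2.63*b - 4.81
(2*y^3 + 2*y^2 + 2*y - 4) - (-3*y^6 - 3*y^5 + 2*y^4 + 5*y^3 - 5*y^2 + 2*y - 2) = 3*y^6 + 3*y^5 - 2*y^4 - 3*y^3 + 7*y^2 - 2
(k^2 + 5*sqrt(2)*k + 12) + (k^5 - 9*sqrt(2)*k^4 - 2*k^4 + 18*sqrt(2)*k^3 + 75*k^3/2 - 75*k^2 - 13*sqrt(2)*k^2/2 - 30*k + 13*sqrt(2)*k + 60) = k^5 - 9*sqrt(2)*k^4 - 2*k^4 + 18*sqrt(2)*k^3 + 75*k^3/2 - 74*k^2 - 13*sqrt(2)*k^2/2 - 30*k + 18*sqrt(2)*k + 72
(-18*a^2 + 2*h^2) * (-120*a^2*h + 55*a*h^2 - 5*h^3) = 2160*a^4*h - 990*a^3*h^2 - 150*a^2*h^3 + 110*a*h^4 - 10*h^5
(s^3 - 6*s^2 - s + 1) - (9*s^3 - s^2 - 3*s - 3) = -8*s^3 - 5*s^2 + 2*s + 4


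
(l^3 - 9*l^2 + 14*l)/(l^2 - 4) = l*(l - 7)/(l + 2)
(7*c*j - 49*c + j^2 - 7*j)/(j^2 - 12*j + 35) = (7*c + j)/(j - 5)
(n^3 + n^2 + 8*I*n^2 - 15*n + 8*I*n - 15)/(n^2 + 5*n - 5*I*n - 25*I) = (n^3 + n^2*(1 + 8*I) + n*(-15 + 8*I) - 15)/(n^2 + 5*n*(1 - I) - 25*I)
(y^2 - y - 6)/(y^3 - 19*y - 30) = (y - 3)/(y^2 - 2*y - 15)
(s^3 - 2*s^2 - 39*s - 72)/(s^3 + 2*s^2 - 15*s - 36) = (s - 8)/(s - 4)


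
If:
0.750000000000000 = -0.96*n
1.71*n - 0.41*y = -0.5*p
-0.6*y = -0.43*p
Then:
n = -0.78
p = 6.48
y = 4.64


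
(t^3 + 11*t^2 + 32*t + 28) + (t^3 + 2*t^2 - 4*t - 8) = 2*t^3 + 13*t^2 + 28*t + 20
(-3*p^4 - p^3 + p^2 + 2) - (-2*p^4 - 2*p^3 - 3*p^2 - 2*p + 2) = -p^4 + p^3 + 4*p^2 + 2*p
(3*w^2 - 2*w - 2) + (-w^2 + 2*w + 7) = 2*w^2 + 5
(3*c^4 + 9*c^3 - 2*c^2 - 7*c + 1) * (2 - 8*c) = -24*c^5 - 66*c^4 + 34*c^3 + 52*c^2 - 22*c + 2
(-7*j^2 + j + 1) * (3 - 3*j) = 21*j^3 - 24*j^2 + 3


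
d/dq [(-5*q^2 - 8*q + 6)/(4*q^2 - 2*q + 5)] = 14*(3*q^2 - 7*q - 2)/(16*q^4 - 16*q^3 + 44*q^2 - 20*q + 25)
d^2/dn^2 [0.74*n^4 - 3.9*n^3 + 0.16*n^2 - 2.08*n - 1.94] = 8.88*n^2 - 23.4*n + 0.32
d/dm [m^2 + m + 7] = 2*m + 1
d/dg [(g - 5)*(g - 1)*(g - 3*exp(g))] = -3*g^2*exp(g) + 3*g^2 + 12*g*exp(g) - 12*g + 3*exp(g) + 5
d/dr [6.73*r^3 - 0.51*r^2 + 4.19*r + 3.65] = 20.19*r^2 - 1.02*r + 4.19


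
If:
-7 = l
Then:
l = -7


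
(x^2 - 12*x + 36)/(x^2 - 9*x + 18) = (x - 6)/(x - 3)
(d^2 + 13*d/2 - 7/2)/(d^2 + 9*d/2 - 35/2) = (2*d - 1)/(2*d - 5)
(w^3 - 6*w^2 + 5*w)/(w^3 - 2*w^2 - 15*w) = (w - 1)/(w + 3)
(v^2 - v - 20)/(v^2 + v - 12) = (v - 5)/(v - 3)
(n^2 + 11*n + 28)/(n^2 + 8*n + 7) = (n + 4)/(n + 1)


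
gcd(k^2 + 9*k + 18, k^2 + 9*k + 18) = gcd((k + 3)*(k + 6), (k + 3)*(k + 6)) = k^2 + 9*k + 18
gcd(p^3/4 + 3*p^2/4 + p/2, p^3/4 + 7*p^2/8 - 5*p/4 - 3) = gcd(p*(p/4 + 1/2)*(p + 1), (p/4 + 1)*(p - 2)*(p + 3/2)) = 1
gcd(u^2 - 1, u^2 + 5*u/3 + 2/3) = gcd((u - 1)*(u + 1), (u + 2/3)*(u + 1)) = u + 1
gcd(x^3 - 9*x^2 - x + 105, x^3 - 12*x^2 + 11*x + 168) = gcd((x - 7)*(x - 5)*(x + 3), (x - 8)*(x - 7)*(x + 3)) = x^2 - 4*x - 21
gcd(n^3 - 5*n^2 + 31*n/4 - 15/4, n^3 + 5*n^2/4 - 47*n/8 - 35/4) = n - 5/2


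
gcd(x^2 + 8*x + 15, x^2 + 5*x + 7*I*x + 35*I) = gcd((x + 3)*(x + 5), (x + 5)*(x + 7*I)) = x + 5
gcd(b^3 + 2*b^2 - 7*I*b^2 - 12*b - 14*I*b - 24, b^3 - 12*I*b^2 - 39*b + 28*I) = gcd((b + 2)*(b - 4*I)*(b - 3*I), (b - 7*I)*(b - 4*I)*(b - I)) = b - 4*I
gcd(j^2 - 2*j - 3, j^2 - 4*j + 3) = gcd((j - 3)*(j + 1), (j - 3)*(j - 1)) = j - 3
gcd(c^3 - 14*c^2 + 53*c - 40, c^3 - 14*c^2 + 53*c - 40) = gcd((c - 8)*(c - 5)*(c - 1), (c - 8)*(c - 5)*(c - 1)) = c^3 - 14*c^2 + 53*c - 40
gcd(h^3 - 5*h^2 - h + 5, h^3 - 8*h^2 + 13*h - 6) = h - 1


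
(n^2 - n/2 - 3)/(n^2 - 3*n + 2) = (n + 3/2)/(n - 1)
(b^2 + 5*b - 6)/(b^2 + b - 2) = (b + 6)/(b + 2)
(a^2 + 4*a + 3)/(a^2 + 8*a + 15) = (a + 1)/(a + 5)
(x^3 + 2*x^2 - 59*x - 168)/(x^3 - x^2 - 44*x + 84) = (x^2 - 5*x - 24)/(x^2 - 8*x + 12)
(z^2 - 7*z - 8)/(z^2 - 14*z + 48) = (z + 1)/(z - 6)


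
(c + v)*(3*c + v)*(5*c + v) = 15*c^3 + 23*c^2*v + 9*c*v^2 + v^3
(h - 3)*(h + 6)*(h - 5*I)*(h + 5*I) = h^4 + 3*h^3 + 7*h^2 + 75*h - 450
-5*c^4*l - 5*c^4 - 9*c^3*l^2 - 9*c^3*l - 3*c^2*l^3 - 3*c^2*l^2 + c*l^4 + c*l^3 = (-5*c + l)*(c + l)^2*(c*l + c)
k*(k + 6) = k^2 + 6*k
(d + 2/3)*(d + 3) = d^2 + 11*d/3 + 2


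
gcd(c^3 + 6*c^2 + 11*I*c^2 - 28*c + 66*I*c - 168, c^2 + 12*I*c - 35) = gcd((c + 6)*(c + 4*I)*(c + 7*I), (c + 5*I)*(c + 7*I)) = c + 7*I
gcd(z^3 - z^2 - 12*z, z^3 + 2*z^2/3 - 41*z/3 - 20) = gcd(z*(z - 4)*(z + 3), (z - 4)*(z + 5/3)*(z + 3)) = z^2 - z - 12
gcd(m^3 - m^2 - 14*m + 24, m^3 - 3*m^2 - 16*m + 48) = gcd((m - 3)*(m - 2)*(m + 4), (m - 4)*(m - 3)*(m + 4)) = m^2 + m - 12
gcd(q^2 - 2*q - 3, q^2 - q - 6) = q - 3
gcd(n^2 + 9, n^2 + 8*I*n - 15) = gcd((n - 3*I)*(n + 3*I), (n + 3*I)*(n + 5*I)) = n + 3*I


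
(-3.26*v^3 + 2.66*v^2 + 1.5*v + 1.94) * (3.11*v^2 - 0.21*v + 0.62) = -10.1386*v^5 + 8.9572*v^4 + 2.0852*v^3 + 7.3676*v^2 + 0.5226*v + 1.2028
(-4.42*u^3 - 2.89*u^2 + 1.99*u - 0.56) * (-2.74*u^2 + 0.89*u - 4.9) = 12.1108*u^5 + 3.9848*u^4 + 13.6333*u^3 + 17.4665*u^2 - 10.2494*u + 2.744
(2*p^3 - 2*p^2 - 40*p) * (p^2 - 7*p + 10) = 2*p^5 - 16*p^4 - 6*p^3 + 260*p^2 - 400*p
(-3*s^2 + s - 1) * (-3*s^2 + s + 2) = 9*s^4 - 6*s^3 - 2*s^2 + s - 2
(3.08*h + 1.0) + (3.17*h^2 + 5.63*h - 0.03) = 3.17*h^2 + 8.71*h + 0.97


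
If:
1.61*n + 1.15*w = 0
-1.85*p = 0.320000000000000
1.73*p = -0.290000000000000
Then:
No Solution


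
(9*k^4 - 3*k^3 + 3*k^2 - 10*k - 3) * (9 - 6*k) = -54*k^5 + 99*k^4 - 45*k^3 + 87*k^2 - 72*k - 27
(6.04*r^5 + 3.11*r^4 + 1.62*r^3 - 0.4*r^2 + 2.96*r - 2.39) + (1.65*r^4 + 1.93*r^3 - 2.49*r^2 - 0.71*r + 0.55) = 6.04*r^5 + 4.76*r^4 + 3.55*r^3 - 2.89*r^2 + 2.25*r - 1.84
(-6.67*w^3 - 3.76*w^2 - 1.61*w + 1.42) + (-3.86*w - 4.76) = -6.67*w^3 - 3.76*w^2 - 5.47*w - 3.34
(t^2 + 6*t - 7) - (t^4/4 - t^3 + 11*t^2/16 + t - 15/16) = -t^4/4 + t^3 + 5*t^2/16 + 5*t - 97/16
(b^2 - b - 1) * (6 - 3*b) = -3*b^3 + 9*b^2 - 3*b - 6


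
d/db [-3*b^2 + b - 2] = 1 - 6*b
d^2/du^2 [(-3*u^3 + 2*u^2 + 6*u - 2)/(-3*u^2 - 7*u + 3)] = 2*(162*u^3 - 189*u^2 + 45*u - 28)/(27*u^6 + 189*u^5 + 360*u^4 - 35*u^3 - 360*u^2 + 189*u - 27)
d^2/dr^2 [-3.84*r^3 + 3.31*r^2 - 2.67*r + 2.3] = 6.62 - 23.04*r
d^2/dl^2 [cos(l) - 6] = -cos(l)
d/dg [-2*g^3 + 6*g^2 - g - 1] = -6*g^2 + 12*g - 1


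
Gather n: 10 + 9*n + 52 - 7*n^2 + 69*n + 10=-7*n^2 + 78*n + 72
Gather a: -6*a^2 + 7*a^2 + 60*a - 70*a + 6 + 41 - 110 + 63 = a^2 - 10*a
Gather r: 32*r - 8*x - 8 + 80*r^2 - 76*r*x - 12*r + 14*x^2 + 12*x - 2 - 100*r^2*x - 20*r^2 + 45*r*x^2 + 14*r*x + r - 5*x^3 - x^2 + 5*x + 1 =r^2*(60 - 100*x) + r*(45*x^2 - 62*x + 21) - 5*x^3 + 13*x^2 + 9*x - 9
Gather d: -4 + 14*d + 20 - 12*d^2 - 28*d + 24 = -12*d^2 - 14*d + 40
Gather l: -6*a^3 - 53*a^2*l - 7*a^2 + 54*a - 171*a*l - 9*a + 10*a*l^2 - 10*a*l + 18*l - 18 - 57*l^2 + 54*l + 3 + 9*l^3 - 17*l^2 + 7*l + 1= -6*a^3 - 7*a^2 + 45*a + 9*l^3 + l^2*(10*a - 74) + l*(-53*a^2 - 181*a + 79) - 14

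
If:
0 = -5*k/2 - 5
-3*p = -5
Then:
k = -2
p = 5/3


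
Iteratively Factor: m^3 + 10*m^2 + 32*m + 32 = (m + 4)*(m^2 + 6*m + 8) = (m + 2)*(m + 4)*(m + 4)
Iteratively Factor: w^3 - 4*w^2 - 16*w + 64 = (w - 4)*(w^2 - 16) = (w - 4)^2*(w + 4)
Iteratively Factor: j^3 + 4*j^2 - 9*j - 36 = (j + 4)*(j^2 - 9) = (j - 3)*(j + 4)*(j + 3)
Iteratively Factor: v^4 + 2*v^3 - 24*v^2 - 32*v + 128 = (v + 4)*(v^3 - 2*v^2 - 16*v + 32) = (v - 2)*(v + 4)*(v^2 - 16) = (v - 2)*(v + 4)^2*(v - 4)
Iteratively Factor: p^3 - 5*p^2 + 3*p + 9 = (p - 3)*(p^2 - 2*p - 3) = (p - 3)^2*(p + 1)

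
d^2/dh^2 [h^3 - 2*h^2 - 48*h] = 6*h - 4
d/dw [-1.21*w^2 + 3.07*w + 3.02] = 3.07 - 2.42*w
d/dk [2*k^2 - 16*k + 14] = 4*k - 16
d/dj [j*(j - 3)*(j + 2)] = 3*j^2 - 2*j - 6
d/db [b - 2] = 1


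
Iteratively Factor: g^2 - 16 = (g - 4)*(g + 4)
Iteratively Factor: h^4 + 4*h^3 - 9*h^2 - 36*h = (h - 3)*(h^3 + 7*h^2 + 12*h) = h*(h - 3)*(h^2 + 7*h + 12) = h*(h - 3)*(h + 4)*(h + 3)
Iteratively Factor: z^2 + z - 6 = (z - 2)*(z + 3)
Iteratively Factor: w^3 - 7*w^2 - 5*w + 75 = (w + 3)*(w^2 - 10*w + 25) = (w - 5)*(w + 3)*(w - 5)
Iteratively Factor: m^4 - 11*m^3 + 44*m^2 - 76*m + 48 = (m - 2)*(m^3 - 9*m^2 + 26*m - 24) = (m - 2)^2*(m^2 - 7*m + 12) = (m - 4)*(m - 2)^2*(m - 3)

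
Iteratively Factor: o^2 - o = (o)*(o - 1)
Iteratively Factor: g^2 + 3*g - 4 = (g + 4)*(g - 1)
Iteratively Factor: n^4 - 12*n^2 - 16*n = (n + 2)*(n^3 - 2*n^2 - 8*n) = (n - 4)*(n + 2)*(n^2 + 2*n) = n*(n - 4)*(n + 2)*(n + 2)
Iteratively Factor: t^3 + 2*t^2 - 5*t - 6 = (t + 1)*(t^2 + t - 6) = (t - 2)*(t + 1)*(t + 3)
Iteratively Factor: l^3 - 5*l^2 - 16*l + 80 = (l - 4)*(l^2 - l - 20) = (l - 5)*(l - 4)*(l + 4)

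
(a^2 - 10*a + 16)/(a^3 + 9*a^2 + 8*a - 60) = (a - 8)/(a^2 + 11*a + 30)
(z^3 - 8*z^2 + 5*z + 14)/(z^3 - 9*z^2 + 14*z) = (z + 1)/z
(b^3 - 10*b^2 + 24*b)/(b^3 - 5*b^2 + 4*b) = (b - 6)/(b - 1)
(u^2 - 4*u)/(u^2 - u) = (u - 4)/(u - 1)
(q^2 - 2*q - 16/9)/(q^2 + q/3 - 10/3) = (9*q^2 - 18*q - 16)/(3*(3*q^2 + q - 10))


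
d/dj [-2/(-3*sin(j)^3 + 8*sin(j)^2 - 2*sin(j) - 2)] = 2*(-9*sin(j)^2 + 16*sin(j) - 2)*cos(j)/(3*sin(j)^3 - 8*sin(j)^2 + 2*sin(j) + 2)^2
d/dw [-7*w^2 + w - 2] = 1 - 14*w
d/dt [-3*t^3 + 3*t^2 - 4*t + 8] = -9*t^2 + 6*t - 4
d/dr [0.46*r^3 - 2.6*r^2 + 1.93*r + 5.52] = 1.38*r^2 - 5.2*r + 1.93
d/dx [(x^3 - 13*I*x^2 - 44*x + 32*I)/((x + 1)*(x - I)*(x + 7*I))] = (x^2*(1 + 19*I) + x*(64 + 14*I) + 116 + 224*I)/(x^4 + x^3*(2 + 14*I) + x^2*(-48 + 28*I) + x*(-98 + 14*I) - 49)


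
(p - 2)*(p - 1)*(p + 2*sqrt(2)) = p^3 - 3*p^2 + 2*sqrt(2)*p^2 - 6*sqrt(2)*p + 2*p + 4*sqrt(2)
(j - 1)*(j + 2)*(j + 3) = j^3 + 4*j^2 + j - 6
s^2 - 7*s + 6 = (s - 6)*(s - 1)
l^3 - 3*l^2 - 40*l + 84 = (l - 7)*(l - 2)*(l + 6)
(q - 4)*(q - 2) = q^2 - 6*q + 8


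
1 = 1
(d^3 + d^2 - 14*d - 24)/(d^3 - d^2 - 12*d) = (d + 2)/d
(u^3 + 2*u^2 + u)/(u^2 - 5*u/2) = 2*(u^2 + 2*u + 1)/(2*u - 5)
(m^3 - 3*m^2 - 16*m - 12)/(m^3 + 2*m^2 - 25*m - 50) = (m^2 - 5*m - 6)/(m^2 - 25)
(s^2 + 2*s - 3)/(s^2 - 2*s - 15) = (s - 1)/(s - 5)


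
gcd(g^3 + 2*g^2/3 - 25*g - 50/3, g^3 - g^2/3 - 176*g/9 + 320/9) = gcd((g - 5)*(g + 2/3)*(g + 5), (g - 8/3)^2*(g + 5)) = g + 5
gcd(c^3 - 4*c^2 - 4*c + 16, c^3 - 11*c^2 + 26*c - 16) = c - 2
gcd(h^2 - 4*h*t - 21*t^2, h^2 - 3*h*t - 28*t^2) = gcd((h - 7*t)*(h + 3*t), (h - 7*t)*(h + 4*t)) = -h + 7*t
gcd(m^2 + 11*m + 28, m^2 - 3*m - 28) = m + 4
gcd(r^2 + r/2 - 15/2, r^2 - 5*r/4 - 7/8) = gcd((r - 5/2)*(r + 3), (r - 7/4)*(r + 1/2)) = 1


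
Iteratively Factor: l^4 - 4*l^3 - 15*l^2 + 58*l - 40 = (l + 4)*(l^3 - 8*l^2 + 17*l - 10) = (l - 1)*(l + 4)*(l^2 - 7*l + 10) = (l - 2)*(l - 1)*(l + 4)*(l - 5)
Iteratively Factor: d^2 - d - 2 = (d + 1)*(d - 2)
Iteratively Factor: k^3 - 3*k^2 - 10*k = (k + 2)*(k^2 - 5*k) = k*(k + 2)*(k - 5)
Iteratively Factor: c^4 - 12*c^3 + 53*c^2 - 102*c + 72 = (c - 3)*(c^3 - 9*c^2 + 26*c - 24) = (c - 3)^2*(c^2 - 6*c + 8) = (c - 4)*(c - 3)^2*(c - 2)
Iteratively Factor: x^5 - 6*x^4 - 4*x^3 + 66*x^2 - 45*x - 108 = (x - 4)*(x^4 - 2*x^3 - 12*x^2 + 18*x + 27) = (x - 4)*(x - 3)*(x^3 + x^2 - 9*x - 9) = (x - 4)*(x - 3)^2*(x^2 + 4*x + 3) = (x - 4)*(x - 3)^2*(x + 1)*(x + 3)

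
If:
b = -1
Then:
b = -1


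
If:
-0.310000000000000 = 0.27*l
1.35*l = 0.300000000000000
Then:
No Solution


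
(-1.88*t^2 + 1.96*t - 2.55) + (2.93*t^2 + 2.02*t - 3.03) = 1.05*t^2 + 3.98*t - 5.58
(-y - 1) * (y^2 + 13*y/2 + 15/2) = -y^3 - 15*y^2/2 - 14*y - 15/2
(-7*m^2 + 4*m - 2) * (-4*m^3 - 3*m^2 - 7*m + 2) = 28*m^5 + 5*m^4 + 45*m^3 - 36*m^2 + 22*m - 4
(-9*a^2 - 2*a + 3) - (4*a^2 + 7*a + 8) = -13*a^2 - 9*a - 5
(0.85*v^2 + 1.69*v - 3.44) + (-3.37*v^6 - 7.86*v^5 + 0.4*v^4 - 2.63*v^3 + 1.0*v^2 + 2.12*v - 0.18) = -3.37*v^6 - 7.86*v^5 + 0.4*v^4 - 2.63*v^3 + 1.85*v^2 + 3.81*v - 3.62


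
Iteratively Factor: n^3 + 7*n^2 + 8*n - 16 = (n + 4)*(n^2 + 3*n - 4) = (n - 1)*(n + 4)*(n + 4)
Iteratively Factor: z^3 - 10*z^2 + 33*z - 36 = (z - 3)*(z^2 - 7*z + 12) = (z - 4)*(z - 3)*(z - 3)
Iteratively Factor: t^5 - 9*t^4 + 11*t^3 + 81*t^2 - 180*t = (t)*(t^4 - 9*t^3 + 11*t^2 + 81*t - 180) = t*(t + 3)*(t^3 - 12*t^2 + 47*t - 60) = t*(t - 5)*(t + 3)*(t^2 - 7*t + 12) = t*(t - 5)*(t - 4)*(t + 3)*(t - 3)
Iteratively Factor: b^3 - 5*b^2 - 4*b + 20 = (b - 5)*(b^2 - 4) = (b - 5)*(b + 2)*(b - 2)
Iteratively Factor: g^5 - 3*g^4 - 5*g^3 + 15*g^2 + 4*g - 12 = (g + 2)*(g^4 - 5*g^3 + 5*g^2 + 5*g - 6) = (g - 3)*(g + 2)*(g^3 - 2*g^2 - g + 2) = (g - 3)*(g - 2)*(g + 2)*(g^2 - 1) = (g - 3)*(g - 2)*(g + 1)*(g + 2)*(g - 1)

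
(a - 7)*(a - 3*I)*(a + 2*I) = a^3 - 7*a^2 - I*a^2 + 6*a + 7*I*a - 42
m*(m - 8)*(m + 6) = m^3 - 2*m^2 - 48*m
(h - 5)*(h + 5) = h^2 - 25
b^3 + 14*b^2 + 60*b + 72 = (b + 2)*(b + 6)^2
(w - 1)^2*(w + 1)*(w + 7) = w^4 + 6*w^3 - 8*w^2 - 6*w + 7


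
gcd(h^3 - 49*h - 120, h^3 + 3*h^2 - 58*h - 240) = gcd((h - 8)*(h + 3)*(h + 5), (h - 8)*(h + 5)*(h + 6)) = h^2 - 3*h - 40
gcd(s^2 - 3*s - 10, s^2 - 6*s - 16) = s + 2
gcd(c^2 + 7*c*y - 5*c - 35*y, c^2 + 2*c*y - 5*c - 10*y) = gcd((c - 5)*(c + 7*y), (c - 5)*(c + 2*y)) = c - 5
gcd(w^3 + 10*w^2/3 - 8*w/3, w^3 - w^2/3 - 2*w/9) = w^2 - 2*w/3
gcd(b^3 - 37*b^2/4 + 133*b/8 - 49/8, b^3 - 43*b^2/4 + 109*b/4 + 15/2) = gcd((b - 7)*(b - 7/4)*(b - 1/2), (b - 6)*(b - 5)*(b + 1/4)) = 1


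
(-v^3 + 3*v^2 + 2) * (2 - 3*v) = 3*v^4 - 11*v^3 + 6*v^2 - 6*v + 4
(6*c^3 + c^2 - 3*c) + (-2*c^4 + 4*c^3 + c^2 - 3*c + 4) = -2*c^4 + 10*c^3 + 2*c^2 - 6*c + 4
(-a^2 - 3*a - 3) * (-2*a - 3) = 2*a^3 + 9*a^2 + 15*a + 9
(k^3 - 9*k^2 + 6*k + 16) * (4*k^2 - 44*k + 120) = 4*k^5 - 80*k^4 + 540*k^3 - 1280*k^2 + 16*k + 1920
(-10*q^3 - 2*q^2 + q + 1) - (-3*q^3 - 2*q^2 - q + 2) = -7*q^3 + 2*q - 1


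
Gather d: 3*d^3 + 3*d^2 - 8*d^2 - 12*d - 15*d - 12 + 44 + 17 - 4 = 3*d^3 - 5*d^2 - 27*d + 45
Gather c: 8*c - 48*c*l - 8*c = -48*c*l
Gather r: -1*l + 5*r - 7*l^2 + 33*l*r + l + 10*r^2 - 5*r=-7*l^2 + 33*l*r + 10*r^2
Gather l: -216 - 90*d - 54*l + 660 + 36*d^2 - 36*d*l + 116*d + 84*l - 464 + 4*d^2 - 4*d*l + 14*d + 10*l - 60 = 40*d^2 + 40*d + l*(40 - 40*d) - 80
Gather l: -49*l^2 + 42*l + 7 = -49*l^2 + 42*l + 7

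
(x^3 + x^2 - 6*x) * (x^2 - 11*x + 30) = x^5 - 10*x^4 + 13*x^3 + 96*x^2 - 180*x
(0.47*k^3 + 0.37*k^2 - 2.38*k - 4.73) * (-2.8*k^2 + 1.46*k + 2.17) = -1.316*k^5 - 0.3498*k^4 + 8.2241*k^3 + 10.5721*k^2 - 12.0704*k - 10.2641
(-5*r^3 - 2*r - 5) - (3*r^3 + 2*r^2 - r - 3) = -8*r^3 - 2*r^2 - r - 2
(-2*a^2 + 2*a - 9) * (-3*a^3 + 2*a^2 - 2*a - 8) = 6*a^5 - 10*a^4 + 35*a^3 - 6*a^2 + 2*a + 72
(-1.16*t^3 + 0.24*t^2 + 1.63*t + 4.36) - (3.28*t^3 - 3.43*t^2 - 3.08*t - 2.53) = -4.44*t^3 + 3.67*t^2 + 4.71*t + 6.89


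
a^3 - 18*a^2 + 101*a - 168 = (a - 8)*(a - 7)*(a - 3)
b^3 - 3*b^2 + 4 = (b - 2)^2*(b + 1)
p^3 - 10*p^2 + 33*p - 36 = (p - 4)*(p - 3)^2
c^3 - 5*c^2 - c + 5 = (c - 5)*(c - 1)*(c + 1)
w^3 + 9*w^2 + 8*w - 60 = (w - 2)*(w + 5)*(w + 6)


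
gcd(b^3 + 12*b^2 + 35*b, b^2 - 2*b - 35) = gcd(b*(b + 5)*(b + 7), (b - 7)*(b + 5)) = b + 5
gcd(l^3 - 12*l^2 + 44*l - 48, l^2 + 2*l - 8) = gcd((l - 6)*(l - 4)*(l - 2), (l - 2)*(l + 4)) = l - 2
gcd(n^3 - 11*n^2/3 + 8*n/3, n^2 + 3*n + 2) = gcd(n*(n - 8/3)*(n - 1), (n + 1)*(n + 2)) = 1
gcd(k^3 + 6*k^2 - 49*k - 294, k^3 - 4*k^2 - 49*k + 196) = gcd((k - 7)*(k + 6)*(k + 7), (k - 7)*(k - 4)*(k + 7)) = k^2 - 49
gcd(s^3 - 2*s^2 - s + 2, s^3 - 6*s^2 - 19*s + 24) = s - 1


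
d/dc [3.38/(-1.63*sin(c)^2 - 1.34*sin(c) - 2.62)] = (11.0188*sin(c) + 4.5292)*cos(c)/(1.63*sin(c)^2 + 1.34*sin(c) + 2.62)^2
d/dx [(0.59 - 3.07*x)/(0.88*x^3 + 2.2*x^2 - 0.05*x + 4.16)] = (5.4032*x^3 + 5.1964*x^2 - 2.596*x - 12.7417)/(0.7744*x^6 + 3.872*x^5 + 4.752*x^4 + 7.1016*x^3 + 18.3065*x^2 - 0.416*x + 17.3056)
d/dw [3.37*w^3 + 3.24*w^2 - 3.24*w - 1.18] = 10.11*w^2 + 6.48*w - 3.24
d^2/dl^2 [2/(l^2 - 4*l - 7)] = 4*(l^2 - 4*l - 4*(l - 2)^2 - 7)/(-l^2 + 4*l + 7)^3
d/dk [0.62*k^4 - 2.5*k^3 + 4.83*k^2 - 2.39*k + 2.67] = 2.48*k^3 - 7.5*k^2 + 9.66*k - 2.39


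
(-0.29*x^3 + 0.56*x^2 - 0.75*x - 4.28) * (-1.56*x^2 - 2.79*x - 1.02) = 0.4524*x^5 - 0.0645000000000002*x^4 - 0.0966000000000002*x^3 + 8.1981*x^2 + 12.7062*x + 4.3656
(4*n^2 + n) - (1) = 4*n^2 + n - 1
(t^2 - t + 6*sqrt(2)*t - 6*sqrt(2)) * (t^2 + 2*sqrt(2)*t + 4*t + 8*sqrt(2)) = t^4 + 3*t^3 + 8*sqrt(2)*t^3 + 20*t^2 + 24*sqrt(2)*t^2 - 32*sqrt(2)*t + 72*t - 96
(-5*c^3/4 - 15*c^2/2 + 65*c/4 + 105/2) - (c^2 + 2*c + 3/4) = -5*c^3/4 - 17*c^2/2 + 57*c/4 + 207/4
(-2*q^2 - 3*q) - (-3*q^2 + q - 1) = q^2 - 4*q + 1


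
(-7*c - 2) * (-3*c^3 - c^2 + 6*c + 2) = 21*c^4 + 13*c^3 - 40*c^2 - 26*c - 4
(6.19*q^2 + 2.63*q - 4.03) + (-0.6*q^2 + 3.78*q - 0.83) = 5.59*q^2 + 6.41*q - 4.86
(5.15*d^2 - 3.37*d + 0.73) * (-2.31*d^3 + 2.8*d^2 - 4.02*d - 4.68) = -11.8965*d^5 + 22.2047*d^4 - 31.8253*d^3 - 8.5106*d^2 + 12.837*d - 3.4164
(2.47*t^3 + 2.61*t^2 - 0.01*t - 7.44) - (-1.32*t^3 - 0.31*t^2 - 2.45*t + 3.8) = 3.79*t^3 + 2.92*t^2 + 2.44*t - 11.24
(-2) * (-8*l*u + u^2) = 16*l*u - 2*u^2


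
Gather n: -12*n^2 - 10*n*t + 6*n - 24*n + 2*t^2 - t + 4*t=-12*n^2 + n*(-10*t - 18) + 2*t^2 + 3*t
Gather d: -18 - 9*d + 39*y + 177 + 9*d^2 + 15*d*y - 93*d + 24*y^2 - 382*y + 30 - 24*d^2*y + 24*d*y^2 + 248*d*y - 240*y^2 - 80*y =d^2*(9 - 24*y) + d*(24*y^2 + 263*y - 102) - 216*y^2 - 423*y + 189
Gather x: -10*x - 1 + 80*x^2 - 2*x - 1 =80*x^2 - 12*x - 2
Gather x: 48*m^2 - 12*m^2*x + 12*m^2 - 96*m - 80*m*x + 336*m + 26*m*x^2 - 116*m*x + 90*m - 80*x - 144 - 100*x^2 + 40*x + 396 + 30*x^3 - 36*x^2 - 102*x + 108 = 60*m^2 + 330*m + 30*x^3 + x^2*(26*m - 136) + x*(-12*m^2 - 196*m - 142) + 360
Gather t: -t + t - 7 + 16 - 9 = 0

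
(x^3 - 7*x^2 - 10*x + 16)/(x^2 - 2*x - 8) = (x^2 - 9*x + 8)/(x - 4)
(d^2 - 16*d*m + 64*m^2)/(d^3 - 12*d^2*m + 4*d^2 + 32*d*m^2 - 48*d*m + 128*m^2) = (d - 8*m)/(d^2 - 4*d*m + 4*d - 16*m)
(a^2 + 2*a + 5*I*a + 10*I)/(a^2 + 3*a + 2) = (a + 5*I)/(a + 1)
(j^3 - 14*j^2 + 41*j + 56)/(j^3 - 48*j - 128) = (j^2 - 6*j - 7)/(j^2 + 8*j + 16)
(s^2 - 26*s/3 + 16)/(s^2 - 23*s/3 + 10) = (3*s - 8)/(3*s - 5)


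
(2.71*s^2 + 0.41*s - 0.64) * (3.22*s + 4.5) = 8.7262*s^3 + 13.5152*s^2 - 0.2158*s - 2.88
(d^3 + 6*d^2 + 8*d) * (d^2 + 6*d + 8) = d^5 + 12*d^4 + 52*d^3 + 96*d^2 + 64*d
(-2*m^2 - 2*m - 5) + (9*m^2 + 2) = 7*m^2 - 2*m - 3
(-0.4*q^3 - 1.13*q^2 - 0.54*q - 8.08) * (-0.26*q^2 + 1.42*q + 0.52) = 0.104*q^5 - 0.2742*q^4 - 1.6722*q^3 + 0.7464*q^2 - 11.7544*q - 4.2016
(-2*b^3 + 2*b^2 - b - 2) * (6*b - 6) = -12*b^4 + 24*b^3 - 18*b^2 - 6*b + 12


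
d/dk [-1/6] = 0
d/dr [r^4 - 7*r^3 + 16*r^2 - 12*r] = 4*r^3 - 21*r^2 + 32*r - 12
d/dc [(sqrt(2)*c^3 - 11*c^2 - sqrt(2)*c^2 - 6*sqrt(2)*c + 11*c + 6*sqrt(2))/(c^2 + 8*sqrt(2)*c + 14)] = (sqrt(2)*c^4 + 32*c^3 - 40*sqrt(2)*c^2 - 27*c^2 - 308*c - 40*sqrt(2)*c - 84*sqrt(2) + 58)/(c^4 + 16*sqrt(2)*c^3 + 156*c^2 + 224*sqrt(2)*c + 196)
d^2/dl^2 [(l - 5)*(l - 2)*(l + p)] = 6*l + 2*p - 14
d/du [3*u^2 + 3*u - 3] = 6*u + 3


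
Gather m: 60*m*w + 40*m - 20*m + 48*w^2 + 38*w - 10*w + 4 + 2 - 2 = m*(60*w + 20) + 48*w^2 + 28*w + 4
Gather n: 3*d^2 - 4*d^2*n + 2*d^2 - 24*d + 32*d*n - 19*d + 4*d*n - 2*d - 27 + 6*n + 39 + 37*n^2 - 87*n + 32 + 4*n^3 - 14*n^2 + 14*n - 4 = 5*d^2 - 45*d + 4*n^3 + 23*n^2 + n*(-4*d^2 + 36*d - 67) + 40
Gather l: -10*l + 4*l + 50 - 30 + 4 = 24 - 6*l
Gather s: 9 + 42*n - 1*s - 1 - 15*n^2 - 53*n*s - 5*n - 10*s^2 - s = -15*n^2 + 37*n - 10*s^2 + s*(-53*n - 2) + 8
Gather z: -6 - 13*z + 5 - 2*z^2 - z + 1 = -2*z^2 - 14*z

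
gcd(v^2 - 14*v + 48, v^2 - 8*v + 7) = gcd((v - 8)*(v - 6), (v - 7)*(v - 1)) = 1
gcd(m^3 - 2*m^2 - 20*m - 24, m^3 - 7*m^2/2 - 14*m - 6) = m^2 - 4*m - 12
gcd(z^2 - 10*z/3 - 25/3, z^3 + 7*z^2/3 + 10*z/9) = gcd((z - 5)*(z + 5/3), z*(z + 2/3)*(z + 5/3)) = z + 5/3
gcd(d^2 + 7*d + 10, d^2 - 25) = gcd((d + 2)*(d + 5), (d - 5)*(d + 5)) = d + 5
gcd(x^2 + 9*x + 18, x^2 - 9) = x + 3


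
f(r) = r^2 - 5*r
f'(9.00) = 13.00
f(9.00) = 36.00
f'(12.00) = 19.00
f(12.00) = 84.00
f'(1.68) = -1.64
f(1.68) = -5.58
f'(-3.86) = -12.72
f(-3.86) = 34.20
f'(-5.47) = -15.94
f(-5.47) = 57.27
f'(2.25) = -0.50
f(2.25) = -6.19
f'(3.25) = 1.50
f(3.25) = -5.69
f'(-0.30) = -5.60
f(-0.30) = 1.59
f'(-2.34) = -9.68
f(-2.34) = 17.18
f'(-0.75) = -6.50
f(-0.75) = 4.31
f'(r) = 2*r - 5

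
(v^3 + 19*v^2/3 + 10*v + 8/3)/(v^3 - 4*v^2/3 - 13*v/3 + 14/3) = (3*v^2 + 13*v + 4)/(3*v^2 - 10*v + 7)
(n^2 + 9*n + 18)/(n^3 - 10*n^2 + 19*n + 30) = (n^2 + 9*n + 18)/(n^3 - 10*n^2 + 19*n + 30)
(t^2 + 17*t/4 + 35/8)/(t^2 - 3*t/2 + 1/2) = (8*t^2 + 34*t + 35)/(4*(2*t^2 - 3*t + 1))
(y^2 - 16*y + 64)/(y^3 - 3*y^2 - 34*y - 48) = (y - 8)/(y^2 + 5*y + 6)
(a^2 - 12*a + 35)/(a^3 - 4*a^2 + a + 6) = (a^2 - 12*a + 35)/(a^3 - 4*a^2 + a + 6)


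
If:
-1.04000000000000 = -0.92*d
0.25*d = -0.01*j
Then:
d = 1.13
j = -28.26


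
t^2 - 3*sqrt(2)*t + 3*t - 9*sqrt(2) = (t + 3)*(t - 3*sqrt(2))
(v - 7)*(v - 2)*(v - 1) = v^3 - 10*v^2 + 23*v - 14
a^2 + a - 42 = (a - 6)*(a + 7)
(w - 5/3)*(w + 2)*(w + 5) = w^3 + 16*w^2/3 - 5*w/3 - 50/3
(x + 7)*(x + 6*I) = x^2 + 7*x + 6*I*x + 42*I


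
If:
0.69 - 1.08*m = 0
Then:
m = 0.64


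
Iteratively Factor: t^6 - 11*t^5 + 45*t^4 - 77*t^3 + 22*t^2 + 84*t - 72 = (t - 3)*(t^5 - 8*t^4 + 21*t^3 - 14*t^2 - 20*t + 24) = (t - 3)*(t - 2)*(t^4 - 6*t^3 + 9*t^2 + 4*t - 12) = (t - 3)*(t - 2)^2*(t^3 - 4*t^2 + t + 6) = (t - 3)*(t - 2)^2*(t + 1)*(t^2 - 5*t + 6) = (t - 3)*(t - 2)^3*(t + 1)*(t - 3)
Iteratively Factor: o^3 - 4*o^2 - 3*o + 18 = (o - 3)*(o^2 - o - 6) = (o - 3)^2*(o + 2)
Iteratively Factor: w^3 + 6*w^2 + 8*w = (w)*(w^2 + 6*w + 8) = w*(w + 2)*(w + 4)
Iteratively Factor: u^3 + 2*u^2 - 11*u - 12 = (u + 1)*(u^2 + u - 12) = (u + 1)*(u + 4)*(u - 3)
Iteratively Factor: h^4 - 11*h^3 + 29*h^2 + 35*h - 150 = (h - 5)*(h^3 - 6*h^2 - h + 30) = (h - 5)*(h - 3)*(h^2 - 3*h - 10) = (h - 5)^2*(h - 3)*(h + 2)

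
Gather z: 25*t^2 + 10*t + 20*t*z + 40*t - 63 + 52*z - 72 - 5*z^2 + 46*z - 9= 25*t^2 + 50*t - 5*z^2 + z*(20*t + 98) - 144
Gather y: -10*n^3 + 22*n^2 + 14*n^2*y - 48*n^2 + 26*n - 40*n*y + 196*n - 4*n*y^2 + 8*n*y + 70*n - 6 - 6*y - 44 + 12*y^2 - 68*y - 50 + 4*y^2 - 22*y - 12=-10*n^3 - 26*n^2 + 292*n + y^2*(16 - 4*n) + y*(14*n^2 - 32*n - 96) - 112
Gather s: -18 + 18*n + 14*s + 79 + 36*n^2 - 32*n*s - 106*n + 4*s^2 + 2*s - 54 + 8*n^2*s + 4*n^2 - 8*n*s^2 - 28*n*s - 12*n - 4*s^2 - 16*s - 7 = 40*n^2 - 8*n*s^2 - 100*n + s*(8*n^2 - 60*n)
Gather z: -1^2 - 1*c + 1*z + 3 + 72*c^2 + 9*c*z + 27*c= 72*c^2 + 26*c + z*(9*c + 1) + 2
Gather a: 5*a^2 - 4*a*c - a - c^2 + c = 5*a^2 + a*(-4*c - 1) - c^2 + c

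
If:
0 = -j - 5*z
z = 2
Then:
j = -10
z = 2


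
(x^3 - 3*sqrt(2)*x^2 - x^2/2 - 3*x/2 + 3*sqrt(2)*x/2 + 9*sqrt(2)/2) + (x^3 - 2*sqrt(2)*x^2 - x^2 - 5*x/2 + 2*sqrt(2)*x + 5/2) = 2*x^3 - 5*sqrt(2)*x^2 - 3*x^2/2 - 4*x + 7*sqrt(2)*x/2 + 5/2 + 9*sqrt(2)/2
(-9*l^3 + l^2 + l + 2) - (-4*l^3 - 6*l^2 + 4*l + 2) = -5*l^3 + 7*l^2 - 3*l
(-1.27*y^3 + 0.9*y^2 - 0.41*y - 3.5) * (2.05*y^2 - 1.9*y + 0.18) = -2.6035*y^5 + 4.258*y^4 - 2.7791*y^3 - 6.234*y^2 + 6.5762*y - 0.63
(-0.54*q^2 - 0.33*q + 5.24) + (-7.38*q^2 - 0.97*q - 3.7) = -7.92*q^2 - 1.3*q + 1.54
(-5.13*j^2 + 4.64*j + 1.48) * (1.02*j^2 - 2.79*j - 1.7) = -5.2326*j^4 + 19.0455*j^3 - 2.715*j^2 - 12.0172*j - 2.516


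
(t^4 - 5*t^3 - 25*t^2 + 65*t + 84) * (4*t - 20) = 4*t^5 - 40*t^4 + 760*t^2 - 964*t - 1680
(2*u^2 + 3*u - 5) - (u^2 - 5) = u^2 + 3*u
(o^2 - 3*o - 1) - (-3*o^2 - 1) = 4*o^2 - 3*o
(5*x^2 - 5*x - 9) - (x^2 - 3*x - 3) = 4*x^2 - 2*x - 6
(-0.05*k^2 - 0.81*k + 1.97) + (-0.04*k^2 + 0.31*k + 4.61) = -0.09*k^2 - 0.5*k + 6.58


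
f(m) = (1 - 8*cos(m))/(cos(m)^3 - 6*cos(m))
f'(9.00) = 0.16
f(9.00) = 1.76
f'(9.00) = 0.16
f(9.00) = 1.76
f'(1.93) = -1.08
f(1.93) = 1.85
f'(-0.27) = 0.20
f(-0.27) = 1.37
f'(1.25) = -1.70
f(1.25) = 0.82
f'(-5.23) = -0.77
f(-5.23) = 1.04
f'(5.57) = 0.44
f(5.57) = 1.23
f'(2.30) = 0.00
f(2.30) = 1.71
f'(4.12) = 0.19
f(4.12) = 1.72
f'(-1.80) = 3.02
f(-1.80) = 2.08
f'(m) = (1 - 8*cos(m))*(3*sin(m)*cos(m)^2 - 6*sin(m))/(cos(m)^3 - 6*cos(m))^2 + 8*sin(m)/(cos(m)^3 - 6*cos(m)) = (-16*cos(m)^3 + 3*cos(m)^2 - 6)*sin(m)/((sin(m)^2 + 5)^2*cos(m)^2)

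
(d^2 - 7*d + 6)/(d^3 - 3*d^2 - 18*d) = (d - 1)/(d*(d + 3))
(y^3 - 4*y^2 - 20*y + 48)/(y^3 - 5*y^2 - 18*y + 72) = (y - 2)/(y - 3)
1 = 1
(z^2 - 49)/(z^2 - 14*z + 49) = (z + 7)/(z - 7)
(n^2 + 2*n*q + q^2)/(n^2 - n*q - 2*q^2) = (-n - q)/(-n + 2*q)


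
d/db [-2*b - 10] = -2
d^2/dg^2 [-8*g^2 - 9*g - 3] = -16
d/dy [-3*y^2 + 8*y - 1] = 8 - 6*y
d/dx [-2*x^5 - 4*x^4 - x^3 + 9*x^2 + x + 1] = -10*x^4 - 16*x^3 - 3*x^2 + 18*x + 1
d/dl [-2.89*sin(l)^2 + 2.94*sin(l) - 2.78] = (2.94 - 5.78*sin(l))*cos(l)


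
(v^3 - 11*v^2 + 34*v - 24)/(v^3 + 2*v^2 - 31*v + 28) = (v - 6)/(v + 7)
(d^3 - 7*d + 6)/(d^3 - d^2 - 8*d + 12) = (d - 1)/(d - 2)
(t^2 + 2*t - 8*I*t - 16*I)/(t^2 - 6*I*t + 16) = (t + 2)/(t + 2*I)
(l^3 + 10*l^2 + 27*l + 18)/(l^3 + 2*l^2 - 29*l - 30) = (l + 3)/(l - 5)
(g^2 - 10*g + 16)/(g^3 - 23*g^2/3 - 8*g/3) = 3*(g - 2)/(g*(3*g + 1))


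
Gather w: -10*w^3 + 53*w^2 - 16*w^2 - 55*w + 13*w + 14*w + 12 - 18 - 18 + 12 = -10*w^3 + 37*w^2 - 28*w - 12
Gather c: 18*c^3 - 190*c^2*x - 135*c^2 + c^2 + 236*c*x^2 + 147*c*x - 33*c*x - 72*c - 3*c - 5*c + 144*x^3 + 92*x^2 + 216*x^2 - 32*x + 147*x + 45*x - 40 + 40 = 18*c^3 + c^2*(-190*x - 134) + c*(236*x^2 + 114*x - 80) + 144*x^3 + 308*x^2 + 160*x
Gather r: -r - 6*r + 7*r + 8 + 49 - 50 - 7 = 0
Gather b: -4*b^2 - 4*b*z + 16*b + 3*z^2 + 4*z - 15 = -4*b^2 + b*(16 - 4*z) + 3*z^2 + 4*z - 15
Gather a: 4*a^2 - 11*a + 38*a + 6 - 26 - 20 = 4*a^2 + 27*a - 40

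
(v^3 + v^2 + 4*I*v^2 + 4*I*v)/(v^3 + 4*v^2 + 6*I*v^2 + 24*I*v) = (v^2 + v*(1 + 4*I) + 4*I)/(v^2 + v*(4 + 6*I) + 24*I)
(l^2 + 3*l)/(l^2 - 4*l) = (l + 3)/(l - 4)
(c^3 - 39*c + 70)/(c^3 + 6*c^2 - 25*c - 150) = (c^2 + 5*c - 14)/(c^2 + 11*c + 30)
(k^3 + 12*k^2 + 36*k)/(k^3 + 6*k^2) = (k + 6)/k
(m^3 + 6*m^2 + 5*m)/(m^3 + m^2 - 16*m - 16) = m*(m + 5)/(m^2 - 16)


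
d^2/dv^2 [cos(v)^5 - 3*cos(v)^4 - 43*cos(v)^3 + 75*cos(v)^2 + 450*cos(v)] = -25*cos(v)^5 + 48*cos(v)^4 + 407*cos(v)^3 - 336*cos(v)^2 - 708*cos(v) + 150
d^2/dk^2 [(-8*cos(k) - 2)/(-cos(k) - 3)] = 22*(cos(k)^2 - 3*cos(k) - 2)/(cos(k) + 3)^3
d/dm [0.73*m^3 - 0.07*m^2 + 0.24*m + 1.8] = 2.19*m^2 - 0.14*m + 0.24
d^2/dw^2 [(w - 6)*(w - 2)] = 2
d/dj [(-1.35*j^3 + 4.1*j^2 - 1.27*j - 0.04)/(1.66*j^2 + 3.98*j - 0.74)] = (-2.241*j^4 - 10.746*j^3 + 21.4232*j^2 - 5.9352*j + 1.099)/(2.7556*j^4 + 13.2136*j^3 + 13.3836*j^2 - 5.8904*j + 0.5476)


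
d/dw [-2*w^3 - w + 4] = -6*w^2 - 1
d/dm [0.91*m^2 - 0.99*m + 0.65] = 1.82*m - 0.99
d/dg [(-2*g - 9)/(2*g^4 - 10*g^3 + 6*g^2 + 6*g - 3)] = 2*(6*g^4 + 16*g^3 - 129*g^2 + 54*g + 30)/(4*g^8 - 40*g^7 + 124*g^6 - 96*g^5 - 96*g^4 + 132*g^3 - 36*g + 9)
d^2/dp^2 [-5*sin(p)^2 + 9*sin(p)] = -9*sin(p) - 10*cos(2*p)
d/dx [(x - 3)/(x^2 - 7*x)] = (-x^2 + 6*x - 21)/(x^2*(x^2 - 14*x + 49))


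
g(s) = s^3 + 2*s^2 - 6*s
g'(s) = 3*s^2 + 4*s - 6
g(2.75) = 19.42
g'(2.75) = 27.69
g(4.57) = 109.79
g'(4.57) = 74.93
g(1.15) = -2.73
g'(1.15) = 2.57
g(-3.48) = 2.96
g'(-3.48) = 16.41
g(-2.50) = 11.88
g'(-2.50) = 2.75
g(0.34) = -1.77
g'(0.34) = -4.29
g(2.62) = 15.99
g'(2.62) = 25.07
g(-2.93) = 9.60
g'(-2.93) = 8.03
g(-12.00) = -1368.00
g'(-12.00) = 378.00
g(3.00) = 27.00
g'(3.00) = 33.00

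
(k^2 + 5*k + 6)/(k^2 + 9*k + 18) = (k + 2)/(k + 6)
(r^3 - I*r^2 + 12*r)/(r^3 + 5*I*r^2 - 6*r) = (r - 4*I)/(r + 2*I)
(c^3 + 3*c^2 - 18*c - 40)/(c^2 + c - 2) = (c^2 + c - 20)/(c - 1)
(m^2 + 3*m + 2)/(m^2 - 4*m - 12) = (m + 1)/(m - 6)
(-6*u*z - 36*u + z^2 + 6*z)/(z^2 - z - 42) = (-6*u + z)/(z - 7)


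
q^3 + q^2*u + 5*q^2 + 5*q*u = q*(q + 5)*(q + u)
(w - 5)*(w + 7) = w^2 + 2*w - 35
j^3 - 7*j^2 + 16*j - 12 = (j - 3)*(j - 2)^2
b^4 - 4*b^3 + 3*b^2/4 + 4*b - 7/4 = (b - 7/2)*(b - 1)*(b - 1/2)*(b + 1)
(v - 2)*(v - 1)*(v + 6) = v^3 + 3*v^2 - 16*v + 12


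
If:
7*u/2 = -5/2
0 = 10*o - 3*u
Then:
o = -3/14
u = -5/7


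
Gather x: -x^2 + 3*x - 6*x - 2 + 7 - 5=-x^2 - 3*x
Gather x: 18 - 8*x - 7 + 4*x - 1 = 10 - 4*x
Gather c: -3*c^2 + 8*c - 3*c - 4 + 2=-3*c^2 + 5*c - 2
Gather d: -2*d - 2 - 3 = -2*d - 5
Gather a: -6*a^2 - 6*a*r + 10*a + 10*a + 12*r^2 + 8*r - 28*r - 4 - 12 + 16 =-6*a^2 + a*(20 - 6*r) + 12*r^2 - 20*r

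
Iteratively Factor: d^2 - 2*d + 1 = (d - 1)*(d - 1)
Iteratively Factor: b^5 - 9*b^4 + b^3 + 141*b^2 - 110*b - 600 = (b + 3)*(b^4 - 12*b^3 + 37*b^2 + 30*b - 200) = (b + 2)*(b + 3)*(b^3 - 14*b^2 + 65*b - 100) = (b - 5)*(b + 2)*(b + 3)*(b^2 - 9*b + 20) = (b - 5)*(b - 4)*(b + 2)*(b + 3)*(b - 5)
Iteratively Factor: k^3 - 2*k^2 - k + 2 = (k - 1)*(k^2 - k - 2) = (k - 2)*(k - 1)*(k + 1)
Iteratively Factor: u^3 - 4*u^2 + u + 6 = (u + 1)*(u^2 - 5*u + 6) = (u - 2)*(u + 1)*(u - 3)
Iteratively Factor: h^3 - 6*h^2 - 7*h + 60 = (h - 4)*(h^2 - 2*h - 15) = (h - 4)*(h + 3)*(h - 5)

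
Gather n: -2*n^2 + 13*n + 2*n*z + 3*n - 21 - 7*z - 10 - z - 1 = -2*n^2 + n*(2*z + 16) - 8*z - 32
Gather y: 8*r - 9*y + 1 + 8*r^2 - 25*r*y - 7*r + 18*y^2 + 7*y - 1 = 8*r^2 + r + 18*y^2 + y*(-25*r - 2)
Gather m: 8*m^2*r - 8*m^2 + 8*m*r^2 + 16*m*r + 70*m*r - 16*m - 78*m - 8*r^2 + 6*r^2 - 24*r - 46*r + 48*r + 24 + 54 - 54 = m^2*(8*r - 8) + m*(8*r^2 + 86*r - 94) - 2*r^2 - 22*r + 24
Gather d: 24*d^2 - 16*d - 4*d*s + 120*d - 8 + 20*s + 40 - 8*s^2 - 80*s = 24*d^2 + d*(104 - 4*s) - 8*s^2 - 60*s + 32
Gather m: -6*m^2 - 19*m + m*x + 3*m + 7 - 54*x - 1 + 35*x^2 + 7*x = -6*m^2 + m*(x - 16) + 35*x^2 - 47*x + 6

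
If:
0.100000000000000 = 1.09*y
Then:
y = 0.09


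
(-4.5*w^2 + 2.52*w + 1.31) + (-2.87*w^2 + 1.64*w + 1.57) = -7.37*w^2 + 4.16*w + 2.88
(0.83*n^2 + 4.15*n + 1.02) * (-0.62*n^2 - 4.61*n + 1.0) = -0.5146*n^4 - 6.3993*n^3 - 18.9339*n^2 - 0.5522*n + 1.02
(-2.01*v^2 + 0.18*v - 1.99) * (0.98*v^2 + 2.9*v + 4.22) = -1.9698*v^4 - 5.6526*v^3 - 9.9104*v^2 - 5.0114*v - 8.3978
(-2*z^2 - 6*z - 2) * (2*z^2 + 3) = -4*z^4 - 12*z^3 - 10*z^2 - 18*z - 6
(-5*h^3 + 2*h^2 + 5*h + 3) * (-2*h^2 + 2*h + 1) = 10*h^5 - 14*h^4 - 11*h^3 + 6*h^2 + 11*h + 3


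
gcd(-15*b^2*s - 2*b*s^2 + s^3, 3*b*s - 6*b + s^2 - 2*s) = 3*b + s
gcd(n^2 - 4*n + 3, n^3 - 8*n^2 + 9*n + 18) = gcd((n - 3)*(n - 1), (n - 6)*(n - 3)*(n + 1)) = n - 3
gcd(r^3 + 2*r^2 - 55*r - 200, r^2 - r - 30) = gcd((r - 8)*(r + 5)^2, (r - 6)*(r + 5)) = r + 5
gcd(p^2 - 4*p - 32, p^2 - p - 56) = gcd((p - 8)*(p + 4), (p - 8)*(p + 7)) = p - 8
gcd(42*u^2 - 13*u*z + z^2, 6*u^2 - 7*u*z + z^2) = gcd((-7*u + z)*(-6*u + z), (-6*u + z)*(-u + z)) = -6*u + z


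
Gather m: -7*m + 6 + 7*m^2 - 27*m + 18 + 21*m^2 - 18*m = 28*m^2 - 52*m + 24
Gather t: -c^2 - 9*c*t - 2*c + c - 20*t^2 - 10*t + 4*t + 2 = -c^2 - c - 20*t^2 + t*(-9*c - 6) + 2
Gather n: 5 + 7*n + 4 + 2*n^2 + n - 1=2*n^2 + 8*n + 8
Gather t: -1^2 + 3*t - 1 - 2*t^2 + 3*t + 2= -2*t^2 + 6*t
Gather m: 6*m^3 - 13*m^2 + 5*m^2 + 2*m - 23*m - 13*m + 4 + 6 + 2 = 6*m^3 - 8*m^2 - 34*m + 12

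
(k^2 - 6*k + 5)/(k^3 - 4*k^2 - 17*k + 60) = (k - 1)/(k^2 + k - 12)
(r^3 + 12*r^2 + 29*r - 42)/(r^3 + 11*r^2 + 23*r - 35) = (r + 6)/(r + 5)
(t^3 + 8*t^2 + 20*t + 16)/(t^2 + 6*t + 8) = t + 2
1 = 1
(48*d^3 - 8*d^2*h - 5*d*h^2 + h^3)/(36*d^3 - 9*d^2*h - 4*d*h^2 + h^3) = (4*d - h)/(3*d - h)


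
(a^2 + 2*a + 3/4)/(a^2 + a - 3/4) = (2*a + 1)/(2*a - 1)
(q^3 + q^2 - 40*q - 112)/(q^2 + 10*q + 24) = (q^2 - 3*q - 28)/(q + 6)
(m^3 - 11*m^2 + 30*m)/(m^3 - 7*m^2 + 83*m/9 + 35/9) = 9*m*(m - 6)/(9*m^2 - 18*m - 7)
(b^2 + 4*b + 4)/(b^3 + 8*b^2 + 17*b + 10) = (b + 2)/(b^2 + 6*b + 5)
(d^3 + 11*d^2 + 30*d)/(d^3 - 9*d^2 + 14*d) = (d^2 + 11*d + 30)/(d^2 - 9*d + 14)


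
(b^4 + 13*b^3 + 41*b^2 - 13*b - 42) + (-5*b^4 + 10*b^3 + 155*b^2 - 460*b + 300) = -4*b^4 + 23*b^3 + 196*b^2 - 473*b + 258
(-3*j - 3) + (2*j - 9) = -j - 12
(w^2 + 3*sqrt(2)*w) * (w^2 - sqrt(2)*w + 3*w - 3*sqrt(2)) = w^4 + 2*sqrt(2)*w^3 + 3*w^3 - 6*w^2 + 6*sqrt(2)*w^2 - 18*w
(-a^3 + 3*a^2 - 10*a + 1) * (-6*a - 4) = 6*a^4 - 14*a^3 + 48*a^2 + 34*a - 4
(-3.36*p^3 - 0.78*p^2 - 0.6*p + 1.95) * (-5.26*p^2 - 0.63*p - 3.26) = 17.6736*p^5 + 6.2196*p^4 + 14.601*p^3 - 7.3362*p^2 + 0.7275*p - 6.357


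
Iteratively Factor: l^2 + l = (l)*(l + 1)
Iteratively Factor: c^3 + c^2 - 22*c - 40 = (c - 5)*(c^2 + 6*c + 8) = (c - 5)*(c + 4)*(c + 2)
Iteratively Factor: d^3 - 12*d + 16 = (d + 4)*(d^2 - 4*d + 4) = (d - 2)*(d + 4)*(d - 2)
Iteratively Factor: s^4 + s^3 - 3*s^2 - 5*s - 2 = (s - 2)*(s^3 + 3*s^2 + 3*s + 1) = (s - 2)*(s + 1)*(s^2 + 2*s + 1) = (s - 2)*(s + 1)^2*(s + 1)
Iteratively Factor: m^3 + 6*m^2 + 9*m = (m)*(m^2 + 6*m + 9) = m*(m + 3)*(m + 3)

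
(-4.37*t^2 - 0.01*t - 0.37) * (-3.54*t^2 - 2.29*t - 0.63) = 15.4698*t^4 + 10.0427*t^3 + 4.0858*t^2 + 0.8536*t + 0.2331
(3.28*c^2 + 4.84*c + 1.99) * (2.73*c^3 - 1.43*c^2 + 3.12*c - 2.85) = 8.9544*c^5 + 8.5228*c^4 + 8.7451*c^3 + 2.9071*c^2 - 7.5852*c - 5.6715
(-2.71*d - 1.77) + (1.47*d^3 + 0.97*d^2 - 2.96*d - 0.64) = 1.47*d^3 + 0.97*d^2 - 5.67*d - 2.41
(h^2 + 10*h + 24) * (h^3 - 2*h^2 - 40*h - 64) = h^5 + 8*h^4 - 36*h^3 - 512*h^2 - 1600*h - 1536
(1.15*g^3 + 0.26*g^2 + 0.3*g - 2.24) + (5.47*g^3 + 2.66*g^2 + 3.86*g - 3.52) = 6.62*g^3 + 2.92*g^2 + 4.16*g - 5.76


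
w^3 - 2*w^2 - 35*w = w*(w - 7)*(w + 5)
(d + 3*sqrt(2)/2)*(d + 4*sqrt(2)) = d^2 + 11*sqrt(2)*d/2 + 12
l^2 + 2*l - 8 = (l - 2)*(l + 4)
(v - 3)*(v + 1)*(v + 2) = v^3 - 7*v - 6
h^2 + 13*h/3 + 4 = (h + 4/3)*(h + 3)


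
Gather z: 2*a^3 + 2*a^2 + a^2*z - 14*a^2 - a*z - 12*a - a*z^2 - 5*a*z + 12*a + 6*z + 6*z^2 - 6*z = 2*a^3 - 12*a^2 + z^2*(6 - a) + z*(a^2 - 6*a)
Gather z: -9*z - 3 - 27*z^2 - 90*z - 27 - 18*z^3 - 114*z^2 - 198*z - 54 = -18*z^3 - 141*z^2 - 297*z - 84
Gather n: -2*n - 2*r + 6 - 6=-2*n - 2*r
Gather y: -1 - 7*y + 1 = -7*y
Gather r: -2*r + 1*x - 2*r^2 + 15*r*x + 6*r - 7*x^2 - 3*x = -2*r^2 + r*(15*x + 4) - 7*x^2 - 2*x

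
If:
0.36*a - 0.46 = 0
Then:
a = 1.28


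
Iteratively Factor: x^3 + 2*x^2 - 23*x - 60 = (x + 3)*(x^2 - x - 20) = (x + 3)*(x + 4)*(x - 5)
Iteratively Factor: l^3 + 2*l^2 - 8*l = (l + 4)*(l^2 - 2*l) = l*(l + 4)*(l - 2)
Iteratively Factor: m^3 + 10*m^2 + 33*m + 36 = (m + 3)*(m^2 + 7*m + 12) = (m + 3)*(m + 4)*(m + 3)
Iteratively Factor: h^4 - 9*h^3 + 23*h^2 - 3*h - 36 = (h - 3)*(h^3 - 6*h^2 + 5*h + 12) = (h - 3)^2*(h^2 - 3*h - 4) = (h - 3)^2*(h + 1)*(h - 4)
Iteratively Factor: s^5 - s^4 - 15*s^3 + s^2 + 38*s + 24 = (s - 4)*(s^4 + 3*s^3 - 3*s^2 - 11*s - 6) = (s - 4)*(s + 1)*(s^3 + 2*s^2 - 5*s - 6) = (s - 4)*(s + 1)^2*(s^2 + s - 6) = (s - 4)*(s + 1)^2*(s + 3)*(s - 2)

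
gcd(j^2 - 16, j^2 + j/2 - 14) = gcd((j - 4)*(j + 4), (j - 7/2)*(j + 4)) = j + 4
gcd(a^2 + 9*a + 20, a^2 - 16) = a + 4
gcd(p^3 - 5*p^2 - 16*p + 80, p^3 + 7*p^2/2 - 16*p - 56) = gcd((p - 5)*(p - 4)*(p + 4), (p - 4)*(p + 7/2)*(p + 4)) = p^2 - 16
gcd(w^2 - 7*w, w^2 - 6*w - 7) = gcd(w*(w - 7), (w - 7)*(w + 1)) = w - 7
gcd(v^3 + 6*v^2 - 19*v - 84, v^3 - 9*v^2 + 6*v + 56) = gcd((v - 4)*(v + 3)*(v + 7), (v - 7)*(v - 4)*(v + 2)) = v - 4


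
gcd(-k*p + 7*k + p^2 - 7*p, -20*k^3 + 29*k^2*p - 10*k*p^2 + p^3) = -k + p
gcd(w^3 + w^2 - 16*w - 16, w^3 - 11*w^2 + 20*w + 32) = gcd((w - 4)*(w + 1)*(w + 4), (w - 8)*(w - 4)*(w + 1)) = w^2 - 3*w - 4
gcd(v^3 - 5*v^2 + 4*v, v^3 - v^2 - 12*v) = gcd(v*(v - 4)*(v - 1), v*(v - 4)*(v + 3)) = v^2 - 4*v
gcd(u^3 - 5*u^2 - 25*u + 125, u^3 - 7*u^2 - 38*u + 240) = u - 5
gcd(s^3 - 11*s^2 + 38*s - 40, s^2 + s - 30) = s - 5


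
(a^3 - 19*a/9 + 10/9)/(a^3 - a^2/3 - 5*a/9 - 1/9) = (9*a^2 + 9*a - 10)/(9*a^2 + 6*a + 1)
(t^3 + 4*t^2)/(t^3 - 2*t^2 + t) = t*(t + 4)/(t^2 - 2*t + 1)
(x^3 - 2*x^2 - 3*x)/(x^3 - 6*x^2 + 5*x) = (x^2 - 2*x - 3)/(x^2 - 6*x + 5)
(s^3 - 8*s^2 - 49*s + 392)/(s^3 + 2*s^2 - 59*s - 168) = (s - 7)/(s + 3)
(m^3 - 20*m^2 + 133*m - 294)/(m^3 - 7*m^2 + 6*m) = (m^2 - 14*m + 49)/(m*(m - 1))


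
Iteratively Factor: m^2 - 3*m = (m - 3)*(m)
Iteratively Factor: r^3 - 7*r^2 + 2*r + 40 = (r - 4)*(r^2 - 3*r - 10) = (r - 5)*(r - 4)*(r + 2)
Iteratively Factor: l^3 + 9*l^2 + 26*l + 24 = (l + 3)*(l^2 + 6*l + 8) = (l + 2)*(l + 3)*(l + 4)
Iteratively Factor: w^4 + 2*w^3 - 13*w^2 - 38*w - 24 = (w + 3)*(w^3 - w^2 - 10*w - 8) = (w - 4)*(w + 3)*(w^2 + 3*w + 2) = (w - 4)*(w + 1)*(w + 3)*(w + 2)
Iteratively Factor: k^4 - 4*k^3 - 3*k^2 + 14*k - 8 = (k - 4)*(k^3 - 3*k + 2) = (k - 4)*(k - 1)*(k^2 + k - 2) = (k - 4)*(k - 1)*(k + 2)*(k - 1)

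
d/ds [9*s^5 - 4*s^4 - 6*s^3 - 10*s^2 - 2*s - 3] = 45*s^4 - 16*s^3 - 18*s^2 - 20*s - 2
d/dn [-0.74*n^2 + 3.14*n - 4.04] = 3.14 - 1.48*n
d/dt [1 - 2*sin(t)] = -2*cos(t)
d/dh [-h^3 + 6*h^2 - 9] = 3*h*(4 - h)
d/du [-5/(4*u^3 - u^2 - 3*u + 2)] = 5*(12*u^2 - 2*u - 3)/(4*u^3 - u^2 - 3*u + 2)^2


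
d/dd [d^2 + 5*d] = 2*d + 5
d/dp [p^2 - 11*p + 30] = 2*p - 11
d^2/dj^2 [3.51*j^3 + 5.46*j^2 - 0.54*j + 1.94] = 21.06*j + 10.92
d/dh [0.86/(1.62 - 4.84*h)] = 4.1624/(4.84*h - 1.62)^2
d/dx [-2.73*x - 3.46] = -2.73000000000000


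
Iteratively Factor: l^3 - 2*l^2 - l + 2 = (l + 1)*(l^2 - 3*l + 2) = (l - 1)*(l + 1)*(l - 2)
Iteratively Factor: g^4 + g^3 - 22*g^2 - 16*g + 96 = (g + 4)*(g^3 - 3*g^2 - 10*g + 24) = (g - 2)*(g + 4)*(g^2 - g - 12) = (g - 2)*(g + 3)*(g + 4)*(g - 4)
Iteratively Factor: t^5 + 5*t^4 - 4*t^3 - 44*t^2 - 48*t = (t + 2)*(t^4 + 3*t^3 - 10*t^2 - 24*t) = (t + 2)^2*(t^3 + t^2 - 12*t) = (t + 2)^2*(t + 4)*(t^2 - 3*t) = (t - 3)*(t + 2)^2*(t + 4)*(t)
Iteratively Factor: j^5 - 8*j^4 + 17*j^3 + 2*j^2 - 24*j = (j)*(j^4 - 8*j^3 + 17*j^2 + 2*j - 24) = j*(j - 4)*(j^3 - 4*j^2 + j + 6) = j*(j - 4)*(j + 1)*(j^2 - 5*j + 6) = j*(j - 4)*(j - 2)*(j + 1)*(j - 3)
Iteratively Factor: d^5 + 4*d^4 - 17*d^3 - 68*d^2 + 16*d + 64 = (d + 4)*(d^4 - 17*d^2 + 16) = (d - 1)*(d + 4)*(d^3 + d^2 - 16*d - 16) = (d - 4)*(d - 1)*(d + 4)*(d^2 + 5*d + 4) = (d - 4)*(d - 1)*(d + 4)^2*(d + 1)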